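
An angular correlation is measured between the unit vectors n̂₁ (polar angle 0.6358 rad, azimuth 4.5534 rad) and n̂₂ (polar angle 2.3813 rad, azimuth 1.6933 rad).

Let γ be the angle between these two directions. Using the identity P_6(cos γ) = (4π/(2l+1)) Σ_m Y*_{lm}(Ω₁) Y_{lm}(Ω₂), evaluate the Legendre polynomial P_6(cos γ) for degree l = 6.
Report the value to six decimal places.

Term-by-term m-sum for l=6 (normalisation 4π/13 = 0.966644):
  [-6]  conj(Y_{6,-6})(Ω₁) = -0.012253+0.017278i ; Y_{6,-6}(Ω₂) = -0.038383+0.034698i ; Δ = -0.000129-0.001088i
  [-5]  conj(Y_{6,-5})(Ω₁) = -0.070968-0.069626i ; Y_{6,-5}(Ω₂) = +0.108359+0.154209i ; Δ = +0.003047-0.018488i
  [-4]  conj(Y_{6,-4})(Ω₁) = +0.218467-0.161289i ; Y_{6,-4}(Ω₂) = +0.339088-0.180872i ; Δ = +0.044907-0.094206i
  [-3]  conj(Y_{6,-3})(Ω₁) = +0.207634+0.401799i ; Y_{6,-3}(Ω₂) = -0.154080-0.400206i ; Δ = +0.128810-0.145006i
  [-2]  conj(Y_{6,-2})(Ω₁) = -0.346624+0.114090i ; Y_{6,-2}(Ω₂) = -0.097117+0.024282i ; Δ = +0.030893-0.019497i
  [-1]  conj(Y_{6,-1})(Ω₁) = +0.018421+0.114887i ; Y_{6,-1}(Ω₂) = -0.041579-0.337711i ; Δ = +0.038032-0.010998i
  [+0]  conj(Y_{6,0})(Ω₁) = -0.404776-0.000000i ; Y_{6,0}(Ω₂) = -0.208110+0.000000i ; Δ = +0.084238+0.000000i
  [+1]  conj(Y_{6,1})(Ω₁) = -0.018421+0.114887i ; Y_{6,1}(Ω₂) = +0.041579-0.337711i ; Δ = +0.038032+0.010998i
  [+2]  conj(Y_{6,2})(Ω₁) = -0.346624-0.114090i ; Y_{6,2}(Ω₂) = -0.097117-0.024282i ; Δ = +0.030893+0.019497i
  [+3]  conj(Y_{6,3})(Ω₁) = -0.207634+0.401799i ; Y_{6,3}(Ω₂) = +0.154080-0.400206i ; Δ = +0.128810+0.145006i
  [+4]  conj(Y_{6,4})(Ω₁) = +0.218467+0.161289i ; Y_{6,4}(Ω₂) = +0.339088+0.180872i ; Δ = +0.044907+0.094206i
  [+5]  conj(Y_{6,5})(Ω₁) = +0.070968-0.069626i ; Y_{6,5}(Ω₂) = -0.108359+0.154209i ; Δ = +0.003047+0.018488i
  [+6]  conj(Y_{6,6})(Ω₁) = -0.012253-0.017278i ; Y_{6,6}(Ω₂) = -0.038383-0.034698i ; Δ = -0.000129+0.001088i
Σ over m = +0.575357+0.000000i; ×(4π/13) → +0.556165+0.000000i. Real part: 0.556165

0.556165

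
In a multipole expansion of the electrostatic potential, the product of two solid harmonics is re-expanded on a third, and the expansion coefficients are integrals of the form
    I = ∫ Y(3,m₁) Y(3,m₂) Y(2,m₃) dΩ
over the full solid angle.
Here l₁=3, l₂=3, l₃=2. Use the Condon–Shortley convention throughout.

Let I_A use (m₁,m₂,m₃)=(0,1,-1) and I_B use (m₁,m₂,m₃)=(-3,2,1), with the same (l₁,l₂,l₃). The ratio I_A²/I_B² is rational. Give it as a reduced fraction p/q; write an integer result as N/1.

2/25

Shared (l₁,l₂,l₃)=(3,3,2): N and (l;000)² cancel in I_A²/I_B².
A: Δ = 4!·2!·2!/9! = 1/3780; Racah Σ t=2..3: t=2:+1/8 t=3:−1/12 = 1/24; ⇒ 3j(3 3 2; 0 1 -1)² = 1/210, sgn -1
B: Δ = 4!·2!·2!/9! = 1/3780; Racah Σ t=4..4: t=4:+1/48 = 1/48; ⇒ 3j(3 3 2; -3 2 1)² = 5/84, sgn -1
I_A²/I_B² = (1/210)/(5/84) = 2/25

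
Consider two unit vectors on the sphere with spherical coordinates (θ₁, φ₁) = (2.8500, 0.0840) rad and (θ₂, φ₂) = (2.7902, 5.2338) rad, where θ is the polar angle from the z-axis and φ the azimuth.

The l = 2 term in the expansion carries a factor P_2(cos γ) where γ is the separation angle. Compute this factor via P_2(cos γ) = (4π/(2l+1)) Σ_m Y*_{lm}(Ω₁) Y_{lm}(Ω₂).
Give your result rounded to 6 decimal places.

Addition theorem: P_2(cos γ) = (4π/5) Σ_m Y*_{lm}(Ω₁) Y_{lm}(Ω₂), m = −2…2:
  m=-2: Y*=0.03147 + 0.00534j  Y=-0.02306 + 0.03953j  product -0.00094 + 0.00112j
  m=-1: Y*=-0.21197 - 0.01785j  Y=-0.12436 - 0.21649j  product 0.02250 + 0.04811j
  m=+0: Y*=0.55259 + 0.00000j  Y=0.51868 + 0.00000j  product 0.28662 + 0.00000j
  m=+1: Y*=0.21197 - 0.01785j  Y=0.12436 - 0.21649j  product 0.02250 - 0.04811j
  m=+2: Y*=0.03147 - 0.00534j  Y=-0.02306 - 0.03953j  product -0.00094 - 0.00112j
Accumulated sum 0.32974 + 0.00000j; after 4π/(2l+1) scaling, 0.82872 + 0.00000j ⇒ P_2 = 0.828720

0.828720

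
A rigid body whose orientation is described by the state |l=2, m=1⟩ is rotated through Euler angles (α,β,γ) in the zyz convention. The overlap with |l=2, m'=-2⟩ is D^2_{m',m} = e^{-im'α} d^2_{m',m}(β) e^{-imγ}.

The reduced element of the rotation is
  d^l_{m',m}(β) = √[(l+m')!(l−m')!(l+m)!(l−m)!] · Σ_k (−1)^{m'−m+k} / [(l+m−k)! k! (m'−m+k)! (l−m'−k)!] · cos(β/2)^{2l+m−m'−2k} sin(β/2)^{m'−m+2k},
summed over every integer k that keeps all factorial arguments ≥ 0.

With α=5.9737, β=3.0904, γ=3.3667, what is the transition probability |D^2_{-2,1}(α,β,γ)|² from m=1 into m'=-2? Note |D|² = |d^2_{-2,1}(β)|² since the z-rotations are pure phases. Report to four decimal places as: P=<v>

D^2_{-2,1}(5.9737,3.0904,3.3667) = e^{-i·-2·5.9737}·d^2_{-2,1}(3.0904)·e^{-i·1·3.3667}. Compute d first:
c=cos(3.090400/2)=0.025594, s=sin(3.090400/2)=0.999672; N=√[1·24·6·1]=12.000000
k∈{3} keeps every argument non-negative
  k=3: (−1)^0·12.0000/(6)·0.0256^1·0.9997^3 = +0.051137
d^2_{-2,1}(3.0904) = +0.051137
|D^2_{-2,1}|² = |d^2_{-2,1}(β)|² = (+0.051137)² = 0.002615 (the z-rotation phases have unit modulus)

P=0.0026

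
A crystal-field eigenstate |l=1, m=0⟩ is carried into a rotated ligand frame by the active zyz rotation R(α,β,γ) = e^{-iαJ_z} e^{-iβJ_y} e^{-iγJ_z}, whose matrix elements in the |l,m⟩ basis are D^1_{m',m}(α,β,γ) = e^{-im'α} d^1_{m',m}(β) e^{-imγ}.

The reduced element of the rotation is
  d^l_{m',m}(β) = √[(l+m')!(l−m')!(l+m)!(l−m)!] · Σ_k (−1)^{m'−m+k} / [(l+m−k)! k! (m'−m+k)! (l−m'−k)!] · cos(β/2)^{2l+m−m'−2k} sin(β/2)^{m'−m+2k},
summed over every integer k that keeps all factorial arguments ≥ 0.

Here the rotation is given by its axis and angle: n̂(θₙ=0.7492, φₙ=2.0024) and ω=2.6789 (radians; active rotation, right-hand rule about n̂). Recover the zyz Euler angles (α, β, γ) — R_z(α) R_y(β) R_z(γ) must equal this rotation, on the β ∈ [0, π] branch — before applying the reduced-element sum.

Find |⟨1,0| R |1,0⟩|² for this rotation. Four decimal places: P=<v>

P=0.0147

Axis–angle → zyz. n̂ = (sinθₙcosφₙ, sinθₙsinφₙ, cosθₙ) = (-0.284904, +0.618598, +0.732234), ω = 2.6789.
R = I cosω + sinω [n̂]ₓ + (1−cosω) n̂n̂ᵀ gives
  R = [-0.741048, -0.660790, -0.119180; -0.007111, -0.169763, +0.985459; -0.671414, +0.731121, +0.121103]
β = atan2(√(R₁₃²+R₂₃²), R₃₃) = 1.449395; α = atan2(R₂₃, R₁₃) mod 2π = 1.691150; γ = atan2(R₃₂, −R₃₁) mod 2π = 0.827943
Split into d^1_{0,0}(β=1.4494) × two z-phases.
With c≡cos(β/2)=0.748700 and s≡sin(β/2)=0.662909, N=[1·1·1·1]^{1/2}=1.000000
The bounds max(0,m−m')=0 and min(l+m,l−m')=1 give 2 terms
  k=0: (−1)^0·1.0000/(1)·0.7487^2·0.6629^0 = +0.560552
  k=1: (−1)^1·1.0000/(1)·0.7487^0·0.6629^2 = -0.439448
d^1_{0,0}(1.4494) = +0.560552 -0.439448 = +0.121103
|D^1_{0,0}|² = |d^1_{0,0}(β)|² = (+0.121103)² = 0.014666 (the z-rotation phases have unit modulus)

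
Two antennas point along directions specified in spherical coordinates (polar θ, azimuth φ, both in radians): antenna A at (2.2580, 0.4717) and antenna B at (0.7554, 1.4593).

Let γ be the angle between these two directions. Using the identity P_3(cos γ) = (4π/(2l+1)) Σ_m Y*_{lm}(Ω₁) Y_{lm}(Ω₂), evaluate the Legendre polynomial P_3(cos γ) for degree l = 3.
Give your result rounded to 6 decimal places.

0.242685

Summing Y*_{l m}(θ₁,φ₁)·Y_{l m}(θ₂,φ₂) over m ∈ [−3, 3]; prefactor 4π/(2·3+1) = 1.795196:
  term(m=-3) = -0.025498-0.004608i   from Y*(Ω₁)=+0.029886+0.190397i, Y(Ω₂)=-0.044136+0.126993i
  term(m=-2) = +0.053307+0.124550i   from Y*(Ω₁)=-0.227428-0.313636i, Y(Ω₂)=-0.341038-0.077335i
  term(m=-1) = +0.050906-0.077159i   from Y*(Ω₁)=+0.225254+0.114904i, Y(Ω₂)=+0.040674-0.363292i
  term(m=+0) = -0.022242+0.000000i   from Y*(Ω₁)=+0.233852-0.000000i, Y(Ω₂)=-0.095112+0.000000i
  term(m=+1) = +0.050906+0.077159i   from Y*(Ω₁)=-0.225254+0.114904i, Y(Ω₂)=-0.040674-0.363292i
  term(m=+2) = +0.053307-0.124550i   from Y*(Ω₁)=-0.227428+0.313636i, Y(Ω₂)=-0.341038+0.077335i
  term(m=+3) = -0.025498+0.004608i   from Y*(Ω₁)=-0.029886+0.190397i, Y(Ω₂)=+0.044136+0.126993i
Accumulated sum +0.135186+0.000000i; after 4π/(2l+1) scaling, +0.242685+0.000000i ⇒ P_3 = 0.242685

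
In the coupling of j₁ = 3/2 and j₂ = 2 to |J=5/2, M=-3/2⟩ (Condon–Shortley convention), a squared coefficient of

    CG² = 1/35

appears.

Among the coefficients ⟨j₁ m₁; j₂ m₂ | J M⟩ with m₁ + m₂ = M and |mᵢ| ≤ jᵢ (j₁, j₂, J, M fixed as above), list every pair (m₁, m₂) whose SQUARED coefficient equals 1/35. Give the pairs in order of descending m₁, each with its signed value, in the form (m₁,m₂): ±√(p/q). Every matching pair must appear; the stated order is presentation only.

(-1/2,-1): +√(1/35)

Admissible pairs with m₁+m₂ = M = -3/2: (-3/2,0), (-1/2,-1), (1/2,-2)
  (m₁,m₂)=(1/2,-2): CG² = 16/35, CG = +√(16/35)
  (m₁,m₂)=(-1/2,-1): CG² = 1/35, CG = +√(1/35)   ← matches the target
  (m₁,m₂)=(-3/2,0): CG² = 18/35, CG = −√(18/35)
Pairs with CG² = 1/35: (-1/2,-1): +√(1/35)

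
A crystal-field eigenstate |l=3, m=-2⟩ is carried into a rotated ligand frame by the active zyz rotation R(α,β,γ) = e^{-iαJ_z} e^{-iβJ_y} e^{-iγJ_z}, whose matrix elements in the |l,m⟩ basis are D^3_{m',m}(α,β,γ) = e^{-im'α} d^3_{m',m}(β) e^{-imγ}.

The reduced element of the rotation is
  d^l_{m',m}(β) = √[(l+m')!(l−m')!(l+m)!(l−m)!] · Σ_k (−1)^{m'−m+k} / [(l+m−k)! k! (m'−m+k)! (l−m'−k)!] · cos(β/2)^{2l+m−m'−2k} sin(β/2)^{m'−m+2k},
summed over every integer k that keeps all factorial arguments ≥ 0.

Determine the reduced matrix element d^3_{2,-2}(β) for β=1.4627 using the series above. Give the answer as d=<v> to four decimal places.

d=0.4623

d^3_{2,-2}(β=1.4627) via the finite sum:
Half-angle: c=0.744273, s=0.667875. N=√(120·1·1·120)=120.000000
k: max(0,(-2)−(2))=0 … min(3+(-2),3−(2))=1
  k=0: (−1)^4·120.0000/(24)·0.7443^2·0.6679^4 = +0.551082
  k=1: (−1)^5·120.0000/(120)·0.7443^0·0.6679^6 = -0.088751
d^3_{2,-2}(1.4627) = +0.551082 -0.088751 = +0.462331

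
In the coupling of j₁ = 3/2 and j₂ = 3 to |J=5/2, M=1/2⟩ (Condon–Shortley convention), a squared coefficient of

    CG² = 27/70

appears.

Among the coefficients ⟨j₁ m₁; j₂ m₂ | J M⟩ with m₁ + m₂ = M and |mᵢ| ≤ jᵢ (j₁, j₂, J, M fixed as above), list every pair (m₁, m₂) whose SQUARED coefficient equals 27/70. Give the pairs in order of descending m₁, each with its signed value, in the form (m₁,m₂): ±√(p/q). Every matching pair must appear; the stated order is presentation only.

(3/2,-1): +√(27/70)

Admissible pairs with m₁+m₂ = M = 1/2: (-3/2,2), (-1/2,1), (1/2,0), (3/2,-1)
  (m₁,m₂)=(3/2,-1): CG² = 27/70, CG = +√(27/70)   ← matches the target
  (m₁,m₂)=(1/2,0): CG² = 6/35, CG = −√(6/35)
  (m₁,m₂)=(-1/2,1): CG² = 1/70, CG = −√(1/70)
  (m₁,m₂)=(-3/2,2): CG² = 3/7, CG = +√(3/7)
Pairs with CG² = 27/70: (3/2,-1): +√(27/70)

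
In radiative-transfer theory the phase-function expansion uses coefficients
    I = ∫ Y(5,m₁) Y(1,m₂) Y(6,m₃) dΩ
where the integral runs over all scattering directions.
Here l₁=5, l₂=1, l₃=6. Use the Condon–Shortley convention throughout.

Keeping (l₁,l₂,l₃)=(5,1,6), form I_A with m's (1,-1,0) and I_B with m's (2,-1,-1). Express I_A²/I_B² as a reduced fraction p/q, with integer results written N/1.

3/2

Same 5,1,6: normalisation and zero-m 3j drop out of the ratio.
A: Δ: 0! 10! 2! / 13! → 1/858; sum: t=0:+1/34560 = 1/34560; 3j²(5 1 6; 1 -1 0) = Δ·Π!·Σ² = 5/286  (sign +1)
B: Δ: 0! 10! 2! / 13! → 1/858; sum: t=0:+1/60480 = 1/60480; 3j²(5 1 6; 2 -1 -1) = Δ·Π!·Σ² = 5/429  (sign -1)
I_A²/I_B² = (5/286)/(5/429) = 3/2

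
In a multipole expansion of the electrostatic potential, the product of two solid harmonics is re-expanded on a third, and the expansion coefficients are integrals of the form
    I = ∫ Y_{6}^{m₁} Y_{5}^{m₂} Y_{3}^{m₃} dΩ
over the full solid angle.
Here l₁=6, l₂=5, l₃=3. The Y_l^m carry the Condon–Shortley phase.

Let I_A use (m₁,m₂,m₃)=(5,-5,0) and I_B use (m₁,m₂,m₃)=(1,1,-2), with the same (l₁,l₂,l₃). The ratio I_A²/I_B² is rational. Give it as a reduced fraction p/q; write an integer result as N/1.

Same 6,5,3: normalisation and zero-m 3j drop out of the ratio.
A: Δ: 8! 4! 2! / 15! → 1/675675; sum: t=0:+1/483840 = 1/483840; 3j²(6 5 3; 5 -5 0) = Δ·Π!·Σ² = 3/91  (sign -1)
B: Δ: 8! 4! 2! / 15! → 1/675675; sum: t=4:+1/6912 t=5:−1/17280 = 1/11520; 3j²(6 5 3; 1 1 -2) = Δ·Π!·Σ² = 2/143  (sign -1)
I_A²/I_B² = (3/91)/(2/143) = 33/14

33/14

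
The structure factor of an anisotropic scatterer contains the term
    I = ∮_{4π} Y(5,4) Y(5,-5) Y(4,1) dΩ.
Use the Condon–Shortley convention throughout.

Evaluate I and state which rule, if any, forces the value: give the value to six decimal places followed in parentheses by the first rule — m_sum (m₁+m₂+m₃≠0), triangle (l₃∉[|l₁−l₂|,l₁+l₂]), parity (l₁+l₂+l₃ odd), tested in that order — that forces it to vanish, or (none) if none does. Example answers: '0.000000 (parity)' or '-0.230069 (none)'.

Checks pass: Σm=0; 14 even; l₃=4∈[0,10].
(2·5+1)(2·5+1)(2·4+1) = 1089
Δ: 6! 4! 4! / 15! → 1/3153150
sum: t=1:−1/69120 t=2:+1/1728 t=3:−1/576 t=4:+1/1728 t=5:−1/69120 = -7/11520
3j²(5 5 4; 0 0 0) = Δ·Π!·Σ² = 2/143  (sign -1)
sum: t=0:+1/103680 = 1/103680
3j²(5 5 4; 4 -5 1) = Δ·Π!·Σ² = 4/143  (sign -1)
combine: 4πI² = 1089·2/143·4/143 = 72/169
take √, sign +1: I = 0.18412721
No selection rule forces the value: the integral is nonzero (none).

0.184127 (none)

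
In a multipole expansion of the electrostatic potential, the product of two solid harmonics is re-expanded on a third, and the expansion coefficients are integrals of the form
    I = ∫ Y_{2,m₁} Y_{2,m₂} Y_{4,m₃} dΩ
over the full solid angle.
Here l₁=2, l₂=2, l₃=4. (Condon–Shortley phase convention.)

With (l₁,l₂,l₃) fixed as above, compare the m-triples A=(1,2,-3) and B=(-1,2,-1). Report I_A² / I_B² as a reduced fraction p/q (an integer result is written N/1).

7/1

l's match ⇒ only the (l;m) 3-j factors differ between A and B.
A: triangle coeff Δ(2,2,4) = 1/630; Σ_t [0,0]: t=0:+1/144 = 1/144; (3j)²=1/18 [(2 2 4; 1 2 -3)], sign=-1
B: triangle coeff Δ(2,2,4) = 1/630; Σ_t [0,0]: t=0:+1/144 = 1/144; (3j)²=1/126 [(2 2 4; -1 2 -1)], sign=-1
I_A²/I_B² = (1/18)/(1/126) = 7/1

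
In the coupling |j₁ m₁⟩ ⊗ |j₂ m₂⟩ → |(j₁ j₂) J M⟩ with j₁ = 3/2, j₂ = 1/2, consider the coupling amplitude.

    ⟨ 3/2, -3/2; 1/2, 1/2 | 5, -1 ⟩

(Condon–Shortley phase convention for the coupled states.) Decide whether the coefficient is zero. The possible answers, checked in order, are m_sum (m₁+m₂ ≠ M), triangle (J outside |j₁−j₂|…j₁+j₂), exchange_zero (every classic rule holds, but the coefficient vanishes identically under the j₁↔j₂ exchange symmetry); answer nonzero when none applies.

m-sum: m₁+m₂ = -3/2+1/2 = -1, M = -1  ✓
triangle: need |j₁−j₂| ≤ J ≤ j₁+j₂, i.e. J ∈ [1, 2]; J = 5 is outside ✗ ⇒ coefficient is 0

triangle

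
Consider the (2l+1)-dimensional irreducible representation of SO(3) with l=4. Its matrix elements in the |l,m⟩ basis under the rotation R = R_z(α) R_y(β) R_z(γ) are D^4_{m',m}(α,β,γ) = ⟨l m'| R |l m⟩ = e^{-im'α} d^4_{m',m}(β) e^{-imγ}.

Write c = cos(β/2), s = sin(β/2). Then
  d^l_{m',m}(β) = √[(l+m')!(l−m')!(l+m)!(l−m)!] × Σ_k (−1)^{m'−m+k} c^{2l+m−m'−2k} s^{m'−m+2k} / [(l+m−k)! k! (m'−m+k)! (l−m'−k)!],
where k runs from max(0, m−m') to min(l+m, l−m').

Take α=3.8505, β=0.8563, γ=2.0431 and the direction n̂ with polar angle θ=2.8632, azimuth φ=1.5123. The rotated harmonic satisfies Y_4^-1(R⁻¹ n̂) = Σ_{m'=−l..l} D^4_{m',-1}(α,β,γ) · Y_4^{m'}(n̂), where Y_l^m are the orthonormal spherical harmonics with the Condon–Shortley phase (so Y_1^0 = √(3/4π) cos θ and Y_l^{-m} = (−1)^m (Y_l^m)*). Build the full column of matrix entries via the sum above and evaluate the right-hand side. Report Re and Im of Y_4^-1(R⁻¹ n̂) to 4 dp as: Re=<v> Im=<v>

Need the full column D^4_{m',-1} for m'=−4..4 at α=3.8505, β=0.8563, γ=2.0431.
cos(β/2)=0.909735, sin(β/2)=0.415189
d^4_{-4,-1}: single k=3 term ⇒ +0.333738;  D = +0.055258-0.329131i
d^4_{-3,-1}: k∈[2..3] ⇒ +0.775624 -0.269253 = +0.506371;  D = +0.261458+0.433649i
d^4_{-2,-1}: k∈[1..3] ⇒ +0.908421 -0.946058 +0.131367 = +0.093730;  D = -0.088992-0.029424i
d^4_{-1,-1}: k∈[0..3] ⇒ +0.469160 -1.465792 +0.610609 -0.042394 = -0.428418;  D = -0.396315+0.162715i
d^4_{0,-1}: k∈[0..3] ⇒ -0.957560 +1.196679 -0.249252 +0.008653 = -0.001480;  D = +0.000673-0.001318i
d^4_{1,-1}: k∈[0..3] ⇒ +0.977195 -0.610609 +0.063591 -0.000883 = +0.429294;  D = -0.100627-0.417334i
d^4_{2,-1}: k∈[0..2] ⇒ -0.630705 +0.197051 -0.008209 = -0.441863;  D = -0.358261-0.258635i
d^4_{3,-1}: k∈[0..1] ⇒ +0.269253 -0.033649 = +0.235604;  D = -0.234781+0.019679i
d^4_{4,-1}: single k=0 term ⇒ -0.069513;  D = -0.048801+0.049502i
Y_4^{m'}(θ=2.8632,φ=1.5123) and Σ D·Y over m':
  (+0.0553-0.3291i)·(+0.0025+0.0006i)  (+0.2615+0.4336i)·(+0.0044-0.0246i)  (-0.0890-0.0294i)·(-0.1373-0.0161i)  (-0.3963+0.1627i)·(-0.0254+0.4332i)  (+0.0007-0.0013i)·(+0.5478+0.0000i)  (-0.1006-0.4173i)·(+0.0254+0.4332i)  (-0.3583-0.2586i)·(-0.1373+0.0161i)  (-0.2348+0.0197i)·(-0.0044-0.0246i)  (-0.0488+0.0495i)·(+0.0025-0.0006i)
Y_4^-1(R⁻¹ n̂) = +0.196816-0.194984i

Re=0.1968 Im=-0.1950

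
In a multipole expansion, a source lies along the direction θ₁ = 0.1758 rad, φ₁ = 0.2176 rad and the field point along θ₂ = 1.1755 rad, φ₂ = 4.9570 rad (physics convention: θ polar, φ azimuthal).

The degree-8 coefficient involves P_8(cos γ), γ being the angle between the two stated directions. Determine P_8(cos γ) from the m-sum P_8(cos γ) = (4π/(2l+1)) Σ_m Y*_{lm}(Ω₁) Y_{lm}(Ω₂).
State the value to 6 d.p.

-0.278242

Term-by-term m-sum for l=8 (normalisation 4π/17 = 0.739198):
  m=-8: (-0.000000+0.000000i) × (-0.102138-0.251266i) = +0.000000-0.000000i  (running Σ = +0.000000-0.000000i)
  m=-7: (+0.000000+0.000010i) × (-0.448173+0.063834i) = -0.000001-0.000005i  (running Σ = -0.000001-0.000005i)
  m=-6: (+0.000038+0.000141i) × (-0.029313+0.283222i) = -0.000041+0.000007i  (running Σ = -0.000042+0.000002i)
  m=-5: (+0.000702+0.001339i) × (-0.152874-0.055413i) = -0.000033-0.000244i  (running Σ = -0.000075-0.000241i)
  m=-4: (+0.007524+0.008925i) × (-0.195402+0.290359i) = -0.004062+0.000441i  (running Σ = -0.004137+0.000199i)
  m=-3: (+0.052798+0.040371i) × (-0.000371-0.000412i) = -0.000003-0.000037i  (running Σ = -0.004140+0.000162i)
  m=-2: (+0.240484+0.111808i) × (-0.294707+0.156899i) = -0.088415+0.004781i  (running Σ = -0.092554+0.004943i)
  m=-1: (+0.633938+0.140164i) × (+0.015999+0.064098i) = +0.001158+0.042877i  (running Σ = -0.091396+0.047820i)
  m=0: (+0.599992-0.000000i) × (-0.322703+0.000000i) = -0.193619+0.000000i  (running Σ = -0.285015+0.047820i)
  m=1: (-0.633938+0.140164i) × (-0.015999+0.064098i) = +0.001158-0.042877i  (running Σ = -0.283857+0.004943i)
  m=2: (+0.240484-0.111808i) × (-0.294707-0.156899i) = -0.088415-0.004781i  (running Σ = -0.372272+0.000162i)
  m=3: (-0.052798+0.040371i) × (+0.000371-0.000412i) = -0.000003+0.000037i  (running Σ = -0.372275+0.000199i)
  m=4: (+0.007524-0.008925i) × (-0.195402-0.290359i) = -0.004062-0.000441i  (running Σ = -0.376336-0.000241i)
  m=5: (-0.000702+0.001339i) × (+0.152874-0.055413i) = -0.000033+0.000244i  (running Σ = -0.376369+0.000002i)
  m=6: (+0.000038-0.000141i) × (-0.029313-0.283222i) = -0.000041-0.000007i  (running Σ = -0.376410-0.000005i)
  m=7: (-0.000000+0.000010i) × (+0.448173+0.063834i) = -0.000001+0.000005i  (running Σ = -0.376411-0.000000i)
  m=8: (-0.000000-0.000000i) × (-0.102138+0.251266i) = +0.000000+0.000000i  (running Σ = -0.376411-0.000000i)
Σ over m = -0.376411-0.000000i; ×(4π/17) → -0.278242-0.000000i. Real part: -0.278242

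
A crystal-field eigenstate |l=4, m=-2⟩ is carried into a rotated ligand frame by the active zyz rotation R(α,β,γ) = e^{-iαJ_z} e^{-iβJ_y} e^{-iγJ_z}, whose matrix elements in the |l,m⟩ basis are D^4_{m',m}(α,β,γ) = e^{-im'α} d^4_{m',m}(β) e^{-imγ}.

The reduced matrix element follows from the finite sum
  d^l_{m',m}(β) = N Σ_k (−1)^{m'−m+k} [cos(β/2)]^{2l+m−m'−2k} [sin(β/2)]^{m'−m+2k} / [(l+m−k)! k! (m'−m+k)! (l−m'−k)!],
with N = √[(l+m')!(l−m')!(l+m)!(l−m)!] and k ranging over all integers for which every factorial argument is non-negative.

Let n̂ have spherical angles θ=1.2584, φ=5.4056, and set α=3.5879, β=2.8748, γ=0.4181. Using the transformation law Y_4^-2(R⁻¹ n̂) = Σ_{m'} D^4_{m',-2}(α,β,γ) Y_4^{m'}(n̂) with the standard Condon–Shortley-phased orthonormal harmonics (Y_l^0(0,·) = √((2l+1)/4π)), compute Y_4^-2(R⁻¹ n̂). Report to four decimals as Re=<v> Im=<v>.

Re=0.0125 Im=0.0276

Need the full column D^4_{m',-2} for m'=−4..4 at α=3.5879, β=2.8748, γ=0.4181.
cos(β/2)=0.133001, sin(β/2)=0.991116
d^4_{-4,-2}: single k=2 term ⇒ +0.000029;  D = -0.000025+0.000014i
d^4_{-3,-2}: k∈[1..2] ⇒ +0.000003 -0.000455 = -0.000452;  D = -0.000257+0.000372i
d^4_{-2,-2}: k∈[0..2] ⇒ +0.000000 -0.000065 +0.004529 = +0.004464;  D = -0.000702+0.004408i
d^4_{-1,-2}: k∈[0..2] ⇒ -0.000003 +0.000860 -0.031820 = -0.030964;  D = +0.008803+0.029686i
d^4_{0,-2}: k∈[0..2] ⇒ +0.000052 -0.007639 +0.159066 = +0.151479;  D = +0.101535+0.112413i
d^4_{1,-2}: k∈[0..2] ⇒ -0.000573 +0.047730 -0.530106 = -0.482948;  D = +0.446703+0.183563i
d^4_{2,-2}: k∈[0..2] ⇒ +0.004529 -0.201205 +0.931098 = +0.734423;  D = +0.733254-0.041410i
d^4_{3,-2}: k∈[0..1] ⇒ -0.025256 +0.467509 = +0.442253;  D = -0.387535+0.213083i
d^4_{4,-2}: single k=0 term ⇒ +0.088723;  D = +0.051679-0.072118i
Y_4^{m'}(θ=1.2584,φ=5.4056) and Σ D·Y over m':
  (-0.0000+0.0000i)·(-0.3385-0.1308i)  (-0.0003+0.0004i)·(-0.2895+0.1615i)  (-0.0007+0.0044i)·(+0.0188-0.1009i)  (+0.0088+0.0297i)·(-0.2068-0.2489i)  (+0.1015+0.1124i)·(+0.0506+0.0000i)  (+0.4467+0.1836i)·(+0.2068-0.2489i)  (+0.7333-0.0414i)·(+0.0188+0.1009i)  (-0.3875+0.2131i)·(+0.2895+0.1615i)  (+0.0517-0.0721i)·(-0.3385+0.1308i)
Y_4^-2(R⁻¹ n̂) = +0.012541+0.027605i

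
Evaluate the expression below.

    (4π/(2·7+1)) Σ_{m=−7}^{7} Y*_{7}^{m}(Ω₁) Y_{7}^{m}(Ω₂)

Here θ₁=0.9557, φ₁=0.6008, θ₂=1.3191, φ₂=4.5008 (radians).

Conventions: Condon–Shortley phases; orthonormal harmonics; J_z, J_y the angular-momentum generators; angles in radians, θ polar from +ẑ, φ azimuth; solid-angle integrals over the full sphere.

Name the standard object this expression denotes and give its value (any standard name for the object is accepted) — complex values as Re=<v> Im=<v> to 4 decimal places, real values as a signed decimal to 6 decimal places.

This sum is the spherical-harmonic addition theorem: it equals the Legendre polynomial P_l(cos γ) of the angle γ between the two directions.
Term-by-term m-sum for l=7 (normalisation 4π/15 = 0.837758):
  m=-7: (-0.05883 - 0.10597j) × (0.39804 - 0.03579j) = -0.02721 - 0.04007j  (running Σ = -0.02721 - 0.04007j)
  m=-6: (-0.28665 - 0.14317j) × (-0.11410 - 0.36721j) = -0.01987 + 0.12159j  (running Σ = -0.04707 + 0.08152j)
  m=-5: (-0.43963 + 0.06087j) × (0.05276 - 0.02971j) = -0.02139 + 0.01627j  (running Σ = -0.06846 + 0.09779j)
  m=-4: (-0.18513 + 0.16850j) × (-0.23376 - 0.26415j) = 0.08779 + 0.00951j  (running Σ = 0.01932 + 0.10731j)
  m=-3: (0.04319 - 0.18312j) × (-0.03239 + 0.04398j) = 0.00666 + 0.00783j  (running Σ = 0.02598 + 0.11514j)
  m=-2: (-0.12545 - 0.32420j) × (-0.29084 - 0.13099j) = -0.00598 + 0.11072j  (running Σ = 0.02000 + 0.22586j)
  m=-1: (0.03906 + 0.02677j) × (-0.02042 + 0.09504j) = -0.00334 + 0.00317j  (running Σ = 0.01665 + 0.22903j)
  m=0: (0.35030 + 0.00000j) × (-0.30655 + 0.00000j) = -0.10738 + 0.00000j  (running Σ = -0.09073 + 0.22903j)
  m=1: (-0.03906 + 0.02677j) × (0.02042 + 0.09504j) = -0.00334 - 0.00317j  (running Σ = -0.09407 + 0.22586j)
  m=2: (-0.12545 + 0.32420j) × (-0.29084 + 0.13099j) = -0.00598 - 0.11072j  (running Σ = -0.10005 + 0.11514j)
  m=3: (-0.04319 - 0.18312j) × (0.03239 + 0.04398j) = 0.00666 - 0.00783j  (running Σ = -0.09340 + 0.10731j)
  m=4: (-0.18513 - 0.16850j) × (-0.23376 + 0.26415j) = 0.08779 - 0.00951j  (running Σ = -0.00561 + 0.09779j)
  m=5: (0.43963 + 0.06087j) × (-0.05276 - 0.02971j) = -0.02139 - 0.01627j  (running Σ = -0.02700 + 0.08152j)
  m=6: (-0.28665 + 0.14317j) × (-0.11410 + 0.36721j) = -0.01987 - 0.12159j  (running Σ = -0.04687 - 0.04007j)
  m=7: (0.05883 - 0.10597j) × (-0.39804 - 0.03579j) = -0.02721 + 0.04007j  (running Σ = -0.07407 + 0.00000j)
Accumulated sum -0.07407 + 0.00000j; after 4π/(2l+1) scaling, -0.06206 + 0.00000j ⇒ P_7 = -0.062056

Legendre polynomial (addition theorem), -0.062056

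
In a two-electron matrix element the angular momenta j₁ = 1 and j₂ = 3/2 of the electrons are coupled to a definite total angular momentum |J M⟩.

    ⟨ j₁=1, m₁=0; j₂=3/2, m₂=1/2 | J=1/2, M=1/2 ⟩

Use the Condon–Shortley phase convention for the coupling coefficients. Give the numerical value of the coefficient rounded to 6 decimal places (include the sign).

j₁+j₂−J=2  J+j₁−j₂=0  J−j₁+j₂=1  j₁+j₂+J+1=4
(j₁±m₁, j₂±m₂, J±M) = (1,1,2,1,1,0)
P² = 1/3
sum k=1..1:
  [1] −1/1 = -1
S = -1
C² = P²·S² = 1/3 ; C = -0.577350

-0.577350  (= −√(1/3))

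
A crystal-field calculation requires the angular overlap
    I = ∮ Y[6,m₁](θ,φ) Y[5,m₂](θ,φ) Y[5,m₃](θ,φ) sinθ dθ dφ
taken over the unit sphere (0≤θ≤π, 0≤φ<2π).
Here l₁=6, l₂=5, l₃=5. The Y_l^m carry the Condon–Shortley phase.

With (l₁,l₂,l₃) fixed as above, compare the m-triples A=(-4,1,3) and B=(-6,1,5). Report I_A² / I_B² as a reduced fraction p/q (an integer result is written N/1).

l's match ⇒ only the (l;m) 3-j factors differ between A and B.
A: triangle coeff Δ(6,5,5) = 1/28588560; Σ_t [4,6]: t=4:+1/138240 t=5:−1/86400 t=6:+1/829440 = -13/4147200; (3j)²=13/3740 [(6 5 5; -4 1 3)], sign=-1
B: triangle coeff Δ(6,5,5) = 1/28588560; Σ_t [6,6]: t=6:+1/12441600 = 1/12441600; (3j)²=3/442 [(6 5 5; -6 1 5)], sign=+1
I_A²/I_B² = (13/3740)/(3/442) = 169/330

169/330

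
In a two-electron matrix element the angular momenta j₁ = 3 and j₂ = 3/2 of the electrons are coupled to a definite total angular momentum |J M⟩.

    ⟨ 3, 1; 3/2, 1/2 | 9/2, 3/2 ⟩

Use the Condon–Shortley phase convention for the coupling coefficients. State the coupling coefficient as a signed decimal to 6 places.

triangle: 0!·6!·3!/10! = 4320/3628800
(j±m)!: 4!·2!·2!·1!·6!·3! = 414720
prefactor² = (2J+1)·Δ·N² = 34560/7
  k=0: +1/(0!·0!·2!·2!·4!·1!) = 1/96
Σ = 1/96  ⇒  CG² = 34560/7·(1/96)² = 15/28
CG = +√(15/28) = +0.731925

+√(15/28) = +0.731925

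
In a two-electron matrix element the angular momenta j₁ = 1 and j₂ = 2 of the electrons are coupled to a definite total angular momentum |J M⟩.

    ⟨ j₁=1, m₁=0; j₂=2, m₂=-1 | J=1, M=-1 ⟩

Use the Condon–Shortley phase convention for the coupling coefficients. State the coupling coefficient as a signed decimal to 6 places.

−√(3/10) = -0.547723

triangle: 2!·0!·2!/5! = 4/120
(j±m)!: 1!·1!·1!·3!·0!·2! = 12
prefactor² = (2J+1)·Δ·N² = 6/5
  k=1: −1/(1!·1!·0!·0!·0!·2!) = -1/2
Σ = -1/2  ⇒  CG² = 6/5·(-1/2)² = 3/10
CG = −√(3/10) = -0.547723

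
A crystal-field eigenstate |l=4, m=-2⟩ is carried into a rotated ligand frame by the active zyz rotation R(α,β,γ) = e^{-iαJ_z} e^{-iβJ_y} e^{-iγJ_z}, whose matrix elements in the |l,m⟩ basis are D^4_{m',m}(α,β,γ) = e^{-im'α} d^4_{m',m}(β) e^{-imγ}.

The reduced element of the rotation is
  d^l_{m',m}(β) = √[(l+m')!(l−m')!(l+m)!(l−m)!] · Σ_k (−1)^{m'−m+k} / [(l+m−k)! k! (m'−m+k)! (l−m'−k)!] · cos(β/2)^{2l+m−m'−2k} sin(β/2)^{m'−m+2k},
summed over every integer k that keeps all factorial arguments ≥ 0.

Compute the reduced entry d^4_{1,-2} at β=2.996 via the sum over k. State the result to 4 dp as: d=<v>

d=-0.2949

d^4_{1,-2}(β=2.9960) via the finite sum:
Half-angle: c=0.072732, s=0.997352. N=√(120·6·2·720)=1018.233765
k∈{0,1,2} keeps every argument non-negative
  k=0: (−1)^3·1018.2338/(72)·0.0727^5·0.9974^3 = -0.000029
  k=1: (−1)^4·1018.2338/(48)·0.0727^3·0.9974^5 = +0.008054
  k=2: (−1)^5·1018.2338/(240)·0.0727^1·0.9974^7 = -0.302900
d^4_{1,-2}(2.9960) = -0.000029 +0.008054 -0.302900 = -0.294875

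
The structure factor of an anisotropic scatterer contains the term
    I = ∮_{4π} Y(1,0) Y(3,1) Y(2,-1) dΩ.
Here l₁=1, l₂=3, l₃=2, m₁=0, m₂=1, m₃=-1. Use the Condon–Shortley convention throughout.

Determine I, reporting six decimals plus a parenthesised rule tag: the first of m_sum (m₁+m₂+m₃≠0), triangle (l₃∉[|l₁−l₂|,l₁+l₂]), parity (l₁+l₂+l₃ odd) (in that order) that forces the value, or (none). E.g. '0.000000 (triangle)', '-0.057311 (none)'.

m-sum 0 ✓  L=6 even ✓  2≤2≤4 ✓
Π(2lᵢ+1) = 3×7×5 = 105
triangle coeff Δ(1,3,2) = 1/105
Σ_t [1,1]: t=1:−1/4 = -1/4
(3j)²=3/35 [(1 3 2; 0 0 0)], sign=-1
Σ_t [1,1]: t=1:−1/6 = -1/6
(3j)²=8/105 [(1 3 2; 0 1 -1)], sign=+1
⇒ 4πI² = 24/35
I = (-1)√(24/35/(4π)) = -0.23359668
No selection rule forces the value: the integral is nonzero (none).

-0.233597 (none)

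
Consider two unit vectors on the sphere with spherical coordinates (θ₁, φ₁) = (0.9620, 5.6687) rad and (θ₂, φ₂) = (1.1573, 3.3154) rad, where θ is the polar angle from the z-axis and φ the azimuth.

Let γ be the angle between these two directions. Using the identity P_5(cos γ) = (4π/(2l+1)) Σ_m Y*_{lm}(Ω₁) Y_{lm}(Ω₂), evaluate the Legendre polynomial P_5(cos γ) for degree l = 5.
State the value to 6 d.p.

Summing Y*_{l m}(θ₁,φ₁)·Y_{l m}(θ₂,φ₂) over m ∈ [−5, 5]; prefactor 4π/(2·5+1) = 1.142397:
  [-5]  conj(Y_{5,-5})(Ω₁) = (-0.172014, -0.011917) ; Y_{5,-5}(Ω₂) = (-0.192929, 0.228237) ; Δ = (0.035906, -0.036961)
  [-4]  conj(Y_{5,-4})(Ω₁) = (-0.294693, -0.240092) ; Y_{5,-4}(Ω₂) = (0.318441, -0.265632) ; Δ = (-0.157618, 0.001825)
  [-3]  conj(Y_{5,-3})(Ω₁) = (-0.099949, -0.357440) ; Y_{5,-3}(Ω₂) = (-0.104364, 0.059952) ; Δ = (0.031860, 0.031312)
  [-2]  conj(Y_{5,-2})(Ω₁) = (-0.004123, 0.011588) ; Y_{5,-2}(Ω₂) = (-0.276836, 0.100305) ; Δ = (-0.000021, -0.003622)
  [-1]  conj(Y_{5,-1})(Ω₁) = (-0.286057, 0.201846) ; Y_{5,-1}(Ω₂) = (0.205947, -0.036160) ; Δ = (-0.051614, 0.051913)
  [+0]  conj(Y_{5,0})(Ω₁) = (-0.077237, -0.000000) ; Y_{5,0}(Ω₂) = (0.250960, 0.000000) ; Δ = (-0.019383, -0.000000)
  [+1]  conj(Y_{5,1})(Ω₁) = (0.286057, 0.201846) ; Y_{5,1}(Ω₂) = (-0.205947, -0.036160) ; Δ = (-0.051614, -0.051913)
  [+2]  conj(Y_{5,2})(Ω₁) = (-0.004123, -0.011588) ; Y_{5,2}(Ω₂) = (-0.276836, -0.100305) ; Δ = (-0.000021, 0.003622)
  [+3]  conj(Y_{5,3})(Ω₁) = (0.099949, -0.357440) ; Y_{5,3}(Ω₂) = (0.104364, 0.059952) ; Δ = (0.031860, -0.031312)
  [+4]  conj(Y_{5,4})(Ω₁) = (-0.294693, 0.240092) ; Y_{5,4}(Ω₂) = (0.318441, 0.265632) ; Δ = (-0.157618, -0.001825)
  [+5]  conj(Y_{5,5})(Ω₁) = (0.172014, -0.011917) ; Y_{5,5}(Ω₂) = (0.192929, 0.228237) ; Δ = (0.035906, 0.036961)
Accumulated sum (-0.302357, 0.000000); after 4π/(2l+1) scaling, (-0.345411, 0.000000) ⇒ P_5 = -0.345411

-0.345411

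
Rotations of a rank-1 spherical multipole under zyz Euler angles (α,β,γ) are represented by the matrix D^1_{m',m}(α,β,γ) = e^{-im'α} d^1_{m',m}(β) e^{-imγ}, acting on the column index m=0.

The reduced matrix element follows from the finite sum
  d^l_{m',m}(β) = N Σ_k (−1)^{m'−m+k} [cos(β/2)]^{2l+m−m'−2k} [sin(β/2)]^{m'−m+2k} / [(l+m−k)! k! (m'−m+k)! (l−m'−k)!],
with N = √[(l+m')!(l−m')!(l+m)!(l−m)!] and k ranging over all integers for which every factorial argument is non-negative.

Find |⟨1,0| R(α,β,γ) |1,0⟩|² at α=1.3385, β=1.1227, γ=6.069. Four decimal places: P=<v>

P=0.1877

D^1_{0,0}(1.3385,1.1227,6.0690) = e^{-i·0·1.3385}·d^1_{0,0}(1.1227)·e^{-i·0·6.0690}. Compute d first:
With c≡cos(β/2)=0.846537 and s≡sin(β/2)=0.532330, N=[1·1·1·1]^{1/2}=1.000000
k: max(0,(0)−(0))=0 … min(1+(0),1−(0))=1
  k=0: (−1)^0·1.0000/(1)·0.8465^2·0.5323^0 = +0.716625
  k=1: (−1)^1·1.0000/(1)·0.8465^0·0.5323^2 = -0.283375
d^1_{0,0}(1.1227) = +0.716625 -0.283375 = +0.433251
|D^1_{0,0}|² = |d^1_{0,0}(β)|² = (+0.433251)² = 0.187706 (the z-rotation phases have unit modulus)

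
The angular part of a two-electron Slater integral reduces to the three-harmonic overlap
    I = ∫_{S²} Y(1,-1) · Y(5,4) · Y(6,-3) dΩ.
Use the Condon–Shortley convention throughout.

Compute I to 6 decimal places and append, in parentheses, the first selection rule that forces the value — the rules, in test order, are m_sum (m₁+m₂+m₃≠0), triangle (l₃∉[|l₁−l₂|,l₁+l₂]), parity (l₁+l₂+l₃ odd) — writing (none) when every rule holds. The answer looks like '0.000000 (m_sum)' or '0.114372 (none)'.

m-sum 0 ✓  L=12 even ✓  4≤6≤6 ✓
Π(2lᵢ+1) = 3×11×13 = 429
triangle coeff Δ(1,5,6) = 1/858
Σ_t [0,0]: t=0:+1/14400 = 1/14400
(3j)²=6/143 [(1 5 6; 0 0 0)], sign=+1
Σ_t [0,0]: t=0:+1/725760 = 1/725760
(3j)²=1/286 [(1 5 6; -1 4 -3)], sign=-1
⇒ 4πI² = 9/143
I = (-1)√(9/143/(4π)) = -0.07076985
No selection rule forces the value: the integral is nonzero (none).

-0.070770 (none)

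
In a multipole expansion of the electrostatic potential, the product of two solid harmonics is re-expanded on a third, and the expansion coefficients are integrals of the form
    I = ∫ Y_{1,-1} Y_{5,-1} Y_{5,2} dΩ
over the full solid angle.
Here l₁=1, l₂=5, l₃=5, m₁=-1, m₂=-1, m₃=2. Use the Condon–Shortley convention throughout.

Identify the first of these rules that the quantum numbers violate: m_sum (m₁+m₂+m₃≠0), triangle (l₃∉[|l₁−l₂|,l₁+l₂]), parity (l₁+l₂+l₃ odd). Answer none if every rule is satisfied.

parity

Σmᵢ = 0  ✓
l₃∈[|l₁−l₂|,l₁+l₂]=[4,6], have l₃=5  ✓
Σlᵢ = 11 ⇒ odd  ✗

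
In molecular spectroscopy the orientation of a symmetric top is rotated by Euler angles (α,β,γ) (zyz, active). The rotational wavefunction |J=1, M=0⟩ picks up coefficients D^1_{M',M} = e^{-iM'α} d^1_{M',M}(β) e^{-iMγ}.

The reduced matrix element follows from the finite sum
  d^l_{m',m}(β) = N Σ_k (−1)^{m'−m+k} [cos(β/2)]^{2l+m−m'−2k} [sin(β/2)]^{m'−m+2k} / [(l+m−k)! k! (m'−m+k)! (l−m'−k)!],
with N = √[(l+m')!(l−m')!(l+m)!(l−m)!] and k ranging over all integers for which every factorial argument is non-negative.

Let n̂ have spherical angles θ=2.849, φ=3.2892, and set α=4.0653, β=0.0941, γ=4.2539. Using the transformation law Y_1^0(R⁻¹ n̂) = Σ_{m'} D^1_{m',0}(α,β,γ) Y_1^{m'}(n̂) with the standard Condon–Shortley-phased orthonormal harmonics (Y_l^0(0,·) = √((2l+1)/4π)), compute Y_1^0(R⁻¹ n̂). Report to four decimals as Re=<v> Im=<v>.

Re=-0.4563 Im=0.0000

Need the full column D^1_{m',0} for m'=−1..1 at α=4.0653, β=0.0941, γ=4.2539.
cos(β/2)=0.998893, sin(β/2)=0.047033
d^1_{-1,0}: single k=1 term ⇒ +0.066441;  D = -0.040055-0.053009i
d^1_{0,0}: k∈[0..1] ⇒ +0.997788 -0.002212 = +0.995576;  D = +0.995576+0.000000i
d^1_{1,0}: single k=0 term ⇒ -0.066441;  D = +0.040055-0.053009i
Y_1^{m'}(θ=2.849,φ=3.2892) and Σ D·Y over m':
  (-0.0401-0.0530i)·(-0.0986+0.0147i)  (+0.9956+0.0000i)·(-0.4678+0.0000i)  (+0.0401-0.0530i)·(+0.0986+0.0147i)
Y_1^0(R⁻¹ n̂) = -0.456317+0.000000i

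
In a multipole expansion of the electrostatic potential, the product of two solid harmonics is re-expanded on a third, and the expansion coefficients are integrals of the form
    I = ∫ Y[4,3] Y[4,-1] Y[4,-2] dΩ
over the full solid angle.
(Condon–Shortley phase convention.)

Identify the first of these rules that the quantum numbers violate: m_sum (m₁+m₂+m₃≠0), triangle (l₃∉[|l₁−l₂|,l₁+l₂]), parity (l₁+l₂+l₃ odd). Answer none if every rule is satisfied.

none

m₁+m₂+m₃ = 3 − 1 − 2 = 0  ✓
triangle: |4−4|=0 ≤ l₃=4 ≤ 4+4=8  ✓
parity: l₁+l₂+l₃ = 12 is even  ✓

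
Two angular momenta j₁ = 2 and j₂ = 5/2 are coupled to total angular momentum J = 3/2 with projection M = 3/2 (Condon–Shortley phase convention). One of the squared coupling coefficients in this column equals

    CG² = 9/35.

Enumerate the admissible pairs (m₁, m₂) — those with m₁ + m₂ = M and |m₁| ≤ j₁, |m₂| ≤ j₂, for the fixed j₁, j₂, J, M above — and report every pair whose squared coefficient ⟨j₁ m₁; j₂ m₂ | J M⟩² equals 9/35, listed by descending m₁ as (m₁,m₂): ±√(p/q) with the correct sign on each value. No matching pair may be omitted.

Admissible pairs with m₁+m₂ = M = 3/2: (-1,5/2), (0,3/2), (1,1/2), (2,-1/2)
  (m₁,m₂)=(2,-1/2): CG² = 4/35, CG = +√(4/35)
  (m₁,m₂)=(1,1/2): CG² = 9/35, CG = −√(9/35)   ← matches the target
  (m₁,m₂)=(0,3/2): CG² = 12/35, CG = +√(12/35)
  (m₁,m₂)=(-1,5/2): CG² = 2/7, CG = −√(2/7)
Pairs with CG² = 9/35: (1,1/2): −√(9/35)

(1,1/2): −√(9/35)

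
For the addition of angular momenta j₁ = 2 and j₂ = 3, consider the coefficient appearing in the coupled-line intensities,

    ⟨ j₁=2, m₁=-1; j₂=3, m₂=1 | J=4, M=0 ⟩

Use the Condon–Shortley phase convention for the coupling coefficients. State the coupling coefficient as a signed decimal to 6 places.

−√(5/14) = -0.597614

j₁+j₂−J=1  J+j₁−j₂=3  J−j₁+j₂=5  j₁+j₂+J+1=10
(j₁±m₁, j₂±m₂, J±M) = (1,3,4,2,4,4)
P² = 10368/35
sum k=0..1:
  [0] +1/144 = 1/144
  [1] −1/24 = -1/24
S = -5/144
C² = P²·S² = 5/14 ; C = -0.597614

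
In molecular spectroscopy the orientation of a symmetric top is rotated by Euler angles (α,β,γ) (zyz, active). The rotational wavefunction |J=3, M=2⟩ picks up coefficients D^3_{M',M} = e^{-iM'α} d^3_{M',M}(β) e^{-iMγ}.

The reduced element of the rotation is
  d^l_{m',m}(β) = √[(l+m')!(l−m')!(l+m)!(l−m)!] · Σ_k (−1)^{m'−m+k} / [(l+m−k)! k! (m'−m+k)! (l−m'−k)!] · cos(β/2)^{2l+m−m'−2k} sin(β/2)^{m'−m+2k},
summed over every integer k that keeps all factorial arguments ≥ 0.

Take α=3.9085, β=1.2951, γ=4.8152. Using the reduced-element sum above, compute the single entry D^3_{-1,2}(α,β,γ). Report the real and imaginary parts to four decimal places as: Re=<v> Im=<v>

Re=0.4257 Im=0.2677

First d^3_{-1,2}(β=1.2951), then the phase factors e^{-i(-1)α} and e^{-i(2)γ}:
Half-angle: c=0.797564, s=0.603234. N=√(2·24·120·1)=75.894664
The bounds max(0,m−m')=3 and min(l+m,l−m')=4 give 2 terms
  k=3: (−1)^0·75.8947/(12)·0.7976^3·0.6032^3 = +0.704344
  k=4: (−1)^1·75.8947/(24)·0.7976^1·0.6032^5 = -0.201463
d^3_{-1,2}(1.2951) = +0.704344 -0.201463 = +0.502881
Attach z-rotation phases: D = e^{-i(-1)(3.9085)}·(+0.502881)·e^{-i(2)(4.8152)} = +0.425725+0.267671i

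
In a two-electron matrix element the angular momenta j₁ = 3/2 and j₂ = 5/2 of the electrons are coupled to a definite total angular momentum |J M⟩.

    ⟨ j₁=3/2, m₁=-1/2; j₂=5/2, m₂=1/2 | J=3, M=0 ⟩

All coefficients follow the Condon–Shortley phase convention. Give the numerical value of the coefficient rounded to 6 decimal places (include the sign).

-0.447214  (= −√(1/5))

triangle: 1!·2!·4!/8! = 48/40320
(j±m)!: 1!·2!·3!·2!·3!·3! = 864
prefactor² = (2J+1)·Δ·N² = 36/5
  k=0: +1/(0!·1!·2!·3!·0!·1!) = 1/12
  k=1: −1/(1!·0!·1!·2!·1!·2!) = -1/4
Σ = -1/6  ⇒  CG² = 36/5·(-1/6)² = 1/5
CG = −√(1/5) = -0.447214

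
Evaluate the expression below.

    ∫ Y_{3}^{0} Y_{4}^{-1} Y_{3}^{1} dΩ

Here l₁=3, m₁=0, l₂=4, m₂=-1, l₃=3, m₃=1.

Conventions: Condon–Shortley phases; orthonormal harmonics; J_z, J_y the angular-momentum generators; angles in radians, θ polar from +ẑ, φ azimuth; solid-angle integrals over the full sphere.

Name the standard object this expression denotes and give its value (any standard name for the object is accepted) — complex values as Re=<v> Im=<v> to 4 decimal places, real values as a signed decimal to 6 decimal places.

Gaunt coefficient, -0.099323

This is a Gaunt coefficient — the integral of a triple product of spherical harmonics over the sphere.
Checks pass: Σm=0; 10 even; l₃=3∈[1,7].
(2·3+1)(2·4+1)(2·3+1) = 441
Δ: 4! 2! 4! / 11! → 1/34650
sum: t=1:−1/72 t=2:+1/16 t=3:−1/72 = 5/144
3j²(3 4 3; 0 0 0) = Δ·Π!·Σ² = 2/77  (sign -1)
sum: t=1:−1/48 t=2:+1/24 t=3:−1/288 = 5/288
3j²(3 4 3; 0 -1 1) = Δ·Π!·Σ² = 5/462  (sign +1)
combine: 4πI² = 441·2/77·5/462 = 15/121
take √, sign -1: I = -0.09932258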